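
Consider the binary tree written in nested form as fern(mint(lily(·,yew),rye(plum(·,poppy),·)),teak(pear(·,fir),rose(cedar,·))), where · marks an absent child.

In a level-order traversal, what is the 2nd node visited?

mint

Level-order visits nodes level by level from the root, left to right within each level.
Level 0: fern
Level 1: mint, teak
Level 2: lily, rye, pear, rose
Level 3: yew, plum, fir, cedar
Level 4: poppy
Full level-order sequence: fern, mint, teak, lily, rye, pear, rose, yew, plum, fir, cedar, poppy.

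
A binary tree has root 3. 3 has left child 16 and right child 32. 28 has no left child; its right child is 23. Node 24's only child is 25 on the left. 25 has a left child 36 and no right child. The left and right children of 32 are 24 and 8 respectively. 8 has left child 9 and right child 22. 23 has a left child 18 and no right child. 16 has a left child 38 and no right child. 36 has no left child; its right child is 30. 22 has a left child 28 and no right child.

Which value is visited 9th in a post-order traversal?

Post-order visits the left subtree, then the right subtree, then the node.
At 3: go left to 16.
  At 16: go left to 38.
    38 is a leaf — visit 38.
  At 16: no right child.
  Visit 16.
At 3: go right to 32.
  At 32: go left to 24.
    At 24: go left to 25.
      At 25: go left to 36.
        At 36: no left child.
        At 36: go right to 30.
          30 is a leaf — visit 30.
        Visit 36.
      At 25: no right child.
      Visit 25.
    At 24: no right child.
    Visit 24.
  At 32: go right to 8.
    At 8: go left to 9.
      9 is a leaf — visit 9.
    At 8: go right to 22.
      At 22: go left to 28.
        At 28: no left child.
        At 28: go right to 23.
          At 23: go left to 18.
            18 is a leaf — visit 18.
          At 23: no right child.
          Visit 23.
        Visit 28.
      At 22: no right child.
      Visit 22.
    Visit 8.
  Visit 32.
Visit 3.
Full post-order sequence: 38, 16, 30, 36, 25, 24, 9, 18, 23, 28, 22, 8, 32, 3.

23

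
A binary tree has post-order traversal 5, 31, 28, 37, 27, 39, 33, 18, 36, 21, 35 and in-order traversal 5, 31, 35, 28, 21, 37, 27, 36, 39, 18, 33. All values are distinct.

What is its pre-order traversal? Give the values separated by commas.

The last element of post-order is the root; it splits in-order into left and right subtrees.
Root 35: left subtree has 2 nodes {5, 31}, right has 8 {28, 21, 37, 27, 36, 39, 18, 33}.
  Root 31: left subtree has 1 node {5}, right has 0 { }.
  Root 21: left subtree has 1 node {28}, right has 6 {37, 27, 36, 39, 18, 33}.
    Root 36: left subtree has 2 nodes {37, 27}, right has 3 {39, 18, 33}.
      Root 27: left subtree has 1 node {37}, right has 0 { }.
      Root 18: left subtree has 1 node {39}, right has 1 {33}.

35, 31, 5, 21, 28, 36, 27, 37, 18, 39, 33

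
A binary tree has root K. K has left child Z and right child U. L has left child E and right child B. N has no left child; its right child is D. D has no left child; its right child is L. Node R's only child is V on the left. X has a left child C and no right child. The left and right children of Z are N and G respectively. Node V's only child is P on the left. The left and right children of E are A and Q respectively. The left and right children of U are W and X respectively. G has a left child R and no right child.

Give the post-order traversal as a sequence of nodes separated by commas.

A, Q, E, B, L, D, N, P, V, R, G, Z, W, C, X, U, K

Post-order visits the left subtree, then the right subtree, then the node.
At K: go left to Z.
  At Z: go left to N.
    At N: no left child.
    At N: go right to D.
      At D: no left child.
      At D: go right to L.
        At L: go left to E.
          At E: go left to A.
            A is a leaf — visit A.
          At E: go right to Q.
            Q is a leaf — visit Q.
          Visit E.
        At L: go right to B.
          B is a leaf — visit B.
        Visit L.
      Visit D.
    Visit N.
  At Z: go right to G.
    At G: go left to R.
      At R: go left to V.
        At V: go left to P.
          P is a leaf — visit P.
        At V: no right child.
        Visit V.
      At R: no right child.
      Visit R.
    At G: no right child.
    Visit G.
  Visit Z.
At K: go right to U.
  At U: go left to W.
    W is a leaf — visit W.
  At U: go right to X.
    At X: go left to C.
      C is a leaf — visit C.
    At X: no right child.
    Visit X.
  Visit U.
Visit K.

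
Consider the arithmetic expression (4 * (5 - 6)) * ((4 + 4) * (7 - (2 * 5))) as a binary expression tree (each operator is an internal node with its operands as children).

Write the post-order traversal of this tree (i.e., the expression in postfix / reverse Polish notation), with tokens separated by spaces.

Post-order on an expression tree gives postfix notation: for each operator, emit left operand, right operand, then the operator.

4 5 6 - * 4 4 + 7 2 5 * - * *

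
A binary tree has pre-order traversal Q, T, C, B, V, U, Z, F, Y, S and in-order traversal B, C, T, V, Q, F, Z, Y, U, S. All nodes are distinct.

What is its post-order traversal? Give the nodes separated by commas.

B, C, V, T, F, Y, Z, S, U, Q

The first element of pre-order is the root; it splits in-order into left and right subtrees.
Root Q: left subtree has 4 nodes {B, C, T, V}, right has 5 {F, Z, Y, U, S}.
  Root T: left subtree has 2 nodes {B, C}, right has 1 {V}.
    Root C: left subtree has 1 node {B}, right has 0 { }.
  Root U: left subtree has 3 nodes {F, Z, Y}, right has 1 {S}.
    Root Z: left subtree has 1 node {F}, right has 1 {Y}.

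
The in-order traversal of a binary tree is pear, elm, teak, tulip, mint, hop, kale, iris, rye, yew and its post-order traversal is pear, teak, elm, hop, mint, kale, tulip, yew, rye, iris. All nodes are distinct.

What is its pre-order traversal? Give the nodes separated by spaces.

iris tulip elm pear teak kale mint hop rye yew

The last element of post-order is the root; it splits in-order into left and right subtrees.
Root iris: left subtree has 7 nodes {pear, elm, teak, tulip, mint, hop, kale}, right has 2 {rye, yew}.
  Root tulip: left subtree has 3 nodes {pear, elm, teak}, right has 3 {mint, hop, kale}.
    Root elm: left subtree has 1 node {pear}, right has 1 {teak}.
    Root kale: left subtree has 2 nodes {mint, hop}, right has 0 { }.
      Root mint: left subtree has 0 nodes { }, right has 1 {hop}.
  Root rye: left subtree has 0 nodes { }, right has 1 {yew}.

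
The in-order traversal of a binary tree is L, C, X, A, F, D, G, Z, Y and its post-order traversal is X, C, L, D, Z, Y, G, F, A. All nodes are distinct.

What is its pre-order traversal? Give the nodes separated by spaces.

The last element of post-order is the root; it splits in-order into left and right subtrees.
Root A: left subtree has 3 nodes {L, C, X}, right has 5 {F, D, G, Z, Y}.
  Root L: left subtree has 0 nodes { }, right has 2 {C, X}.
    Root C: left subtree has 0 nodes { }, right has 1 {X}.
  Root F: left subtree has 0 nodes { }, right has 4 {D, G, Z, Y}.
    Root G: left subtree has 1 node {D}, right has 2 {Z, Y}.
      Root Y: left subtree has 1 node {Z}, right has 0 { }.

A L C X F G D Y Z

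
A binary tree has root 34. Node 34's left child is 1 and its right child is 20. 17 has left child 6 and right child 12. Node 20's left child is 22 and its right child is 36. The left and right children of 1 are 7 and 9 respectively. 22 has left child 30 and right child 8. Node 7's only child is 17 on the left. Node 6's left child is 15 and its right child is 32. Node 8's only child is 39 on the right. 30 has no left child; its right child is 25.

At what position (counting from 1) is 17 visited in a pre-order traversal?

Pre-order visits the node, then its left subtree, then its right subtree.
Visit 34.
At 34: go left to 1.
  Visit 1.
  At 1: go left to 7.
    Visit 7.
    At 7: go left to 17.
      Visit 17.
      At 17: go left to 6.
        Visit 6.
        At 6: go left to 15.
          15 is a leaf — visit 15.
        At 6: go right to 32.
          32 is a leaf — visit 32.
      At 17: go right to 12.
        12 is a leaf — visit 12.
    At 7: no right child.
  At 1: go right to 9.
    9 is a leaf — visit 9.
At 34: go right to 20.
  Visit 20.
  At 20: go left to 22.
    Visit 22.
    At 22: go left to 30.
      Visit 30.
      At 30: no left child.
      At 30: go right to 25.
        25 is a leaf — visit 25.
    At 22: go right to 8.
      Visit 8.
      At 8: no left child.
      At 8: go right to 39.
        39 is a leaf — visit 39.
  At 20: go right to 36.
    36 is a leaf — visit 36.
Full pre-order sequence: 34, 1, 7, 17, 6, 15, 32, 12, 9, 20, 22, 30, 25, 8, 39, 36.

4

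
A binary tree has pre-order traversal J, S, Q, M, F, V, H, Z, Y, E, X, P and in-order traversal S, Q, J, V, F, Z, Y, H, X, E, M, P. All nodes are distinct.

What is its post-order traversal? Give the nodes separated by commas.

Q, S, V, Y, Z, X, E, H, F, P, M, J

The first element of pre-order is the root; it splits in-order into left and right subtrees.
Root J: left subtree has 2 nodes {S, Q}, right has 9 {V, F, Z, Y, H, X, E, M, P}.
  Root S: left subtree has 0 nodes { }, right has 1 {Q}.
  Root M: left subtree has 7 nodes {V, F, Z, Y, H, X, E}, right has 1 {P}.
    Root F: left subtree has 1 node {V}, right has 5 {Z, Y, H, X, E}.
      Root H: left subtree has 2 nodes {Z, Y}, right has 2 {X, E}.
        Root Z: left subtree has 0 nodes { }, right has 1 {Y}.
        Root E: left subtree has 1 node {X}, right has 0 { }.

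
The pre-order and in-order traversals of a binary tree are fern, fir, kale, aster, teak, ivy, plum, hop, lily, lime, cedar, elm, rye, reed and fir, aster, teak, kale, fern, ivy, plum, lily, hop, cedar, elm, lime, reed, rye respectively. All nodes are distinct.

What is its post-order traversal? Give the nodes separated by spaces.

The first element of pre-order is the root; it splits in-order into left and right subtrees.
Root fern: left subtree has 4 nodes {fir, aster, teak, kale}, right has 9 {ivy, plum, lily, hop, cedar, elm, lime, reed, rye}.
  Root fir: left subtree has 0 nodes { }, right has 3 {aster, teak, kale}.
    Root kale: left subtree has 2 nodes {aster, teak}, right has 0 { }.
      Root aster: left subtree has 0 nodes { }, right has 1 {teak}.
  Root ivy: left subtree has 0 nodes { }, right has 8 {plum, lily, hop, cedar, elm, lime, reed, rye}.
    Root plum: left subtree has 0 nodes { }, right has 7 {lily, hop, cedar, elm, lime, reed, rye}.
      Root hop: left subtree has 1 node {lily}, right has 5 {cedar, elm, lime, reed, rye}.
        Root lime: left subtree has 2 nodes {cedar, elm}, right has 2 {reed, rye}.
          Root cedar: left subtree has 0 nodes { }, right has 1 {elm}.
          Root rye: left subtree has 1 node {reed}, right has 0 { }.

teak aster kale fir lily elm cedar reed rye lime hop plum ivy fern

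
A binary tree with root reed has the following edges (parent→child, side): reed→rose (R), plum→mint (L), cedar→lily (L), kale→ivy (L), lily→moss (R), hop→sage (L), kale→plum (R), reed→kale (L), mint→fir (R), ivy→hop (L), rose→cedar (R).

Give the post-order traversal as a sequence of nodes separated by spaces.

Post-order visits the left subtree, then the right subtree, then the node.
At reed: go left to kale.
  At kale: go left to ivy.
    At ivy: go left to hop.
      At hop: go left to sage.
        sage is a leaf — visit sage.
      At hop: no right child.
      Visit hop.
    At ivy: no right child.
    Visit ivy.
  At kale: go right to plum.
    At plum: go left to mint.
      At mint: no left child.
      At mint: go right to fir.
        fir is a leaf — visit fir.
      Visit mint.
    At plum: no right child.
    Visit plum.
  Visit kale.
At reed: go right to rose.
  At rose: no left child.
  At rose: go right to cedar.
    At cedar: go left to lily.
      At lily: no left child.
      At lily: go right to moss.
        moss is a leaf — visit moss.
      Visit lily.
    At cedar: no right child.
    Visit cedar.
  Visit rose.
Visit reed.

sage hop ivy fir mint plum kale moss lily cedar rose reed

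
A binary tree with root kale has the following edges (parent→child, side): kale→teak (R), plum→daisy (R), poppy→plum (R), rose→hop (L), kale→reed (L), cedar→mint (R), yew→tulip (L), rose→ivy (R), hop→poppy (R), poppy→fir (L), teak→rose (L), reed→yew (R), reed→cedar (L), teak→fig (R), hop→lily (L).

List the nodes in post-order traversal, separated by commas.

Post-order visits the left subtree, then the right subtree, then the node.
At kale: go left to reed.
  At reed: go left to cedar.
    At cedar: no left child.
    At cedar: go right to mint.
      mint is a leaf — visit mint.
    Visit cedar.
  At reed: go right to yew.
    At yew: go left to tulip.
      tulip is a leaf — visit tulip.
    At yew: no right child.
    Visit yew.
  Visit reed.
At kale: go right to teak.
  At teak: go left to rose.
    At rose: go left to hop.
      At hop: go left to lily.
        lily is a leaf — visit lily.
      At hop: go right to poppy.
        At poppy: go left to fir.
          fir is a leaf — visit fir.
        At poppy: go right to plum.
          At plum: no left child.
          At plum: go right to daisy.
            daisy is a leaf — visit daisy.
          Visit plum.
        Visit poppy.
      Visit hop.
    At rose: go right to ivy.
      ivy is a leaf — visit ivy.
    Visit rose.
  At teak: go right to fig.
    fig is a leaf — visit fig.
  Visit teak.
Visit kale.

mint, cedar, tulip, yew, reed, lily, fir, daisy, plum, poppy, hop, ivy, rose, fig, teak, kale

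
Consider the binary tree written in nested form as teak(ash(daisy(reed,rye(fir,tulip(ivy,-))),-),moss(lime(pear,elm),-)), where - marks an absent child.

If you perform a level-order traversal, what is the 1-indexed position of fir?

Level-order visits nodes level by level from the root, left to right within each level.
Level 0: teak
Level 1: ash, moss
Level 2: daisy, lime
Level 3: reed, rye, pear, elm
Level 4: fir, tulip
Level 5: ivy
Full level-order sequence: teak, ash, moss, daisy, lime, reed, rye, pear, elm, fir, tulip, ivy.

10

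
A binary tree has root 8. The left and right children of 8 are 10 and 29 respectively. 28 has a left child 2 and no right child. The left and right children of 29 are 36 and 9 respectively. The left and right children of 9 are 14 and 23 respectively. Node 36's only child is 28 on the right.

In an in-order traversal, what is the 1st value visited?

10

In-order visits the left subtree, then the node, then the right subtree.
At 8: go left to 10.
  10 is a leaf — visit 10.
Visit 8.
At 8: go right to 29.
  At 29: go left to 36.
    At 36: no left child.
    Visit 36.
    At 36: go right to 28.
      At 28: go left to 2.
        2 is a leaf — visit 2.
      Visit 28.
      At 28: no right child.
  Visit 29.
  At 29: go right to 9.
    At 9: go left to 14.
      14 is a leaf — visit 14.
    Visit 9.
    At 9: go right to 23.
      23 is a leaf — visit 23.
Full in-order sequence: 10, 8, 36, 2, 28, 29, 14, 9, 23.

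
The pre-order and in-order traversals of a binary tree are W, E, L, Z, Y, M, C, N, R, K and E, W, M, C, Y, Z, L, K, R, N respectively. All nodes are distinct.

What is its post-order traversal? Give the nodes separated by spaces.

The first element of pre-order is the root; it splits in-order into left and right subtrees.
Root W: left subtree has 1 node {E}, right has 8 {M, C, Y, Z, L, K, R, N}.
  Root L: left subtree has 4 nodes {M, C, Y, Z}, right has 3 {K, R, N}.
    Root Z: left subtree has 3 nodes {M, C, Y}, right has 0 { }.
      Root Y: left subtree has 2 nodes {M, C}, right has 0 { }.
        Root M: left subtree has 0 nodes { }, right has 1 {C}.
    Root N: left subtree has 2 nodes {K, R}, right has 0 { }.
      Root R: left subtree has 1 node {K}, right has 0 { }.

E C M Y Z K R N L W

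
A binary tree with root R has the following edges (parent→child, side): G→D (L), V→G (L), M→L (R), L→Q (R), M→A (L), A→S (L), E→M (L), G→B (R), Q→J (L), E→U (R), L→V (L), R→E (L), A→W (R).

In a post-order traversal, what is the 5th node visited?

B

Post-order visits the left subtree, then the right subtree, then the node.
At R: go left to E.
  At E: go left to M.
    At M: go left to A.
      At A: go left to S.
        S is a leaf — visit S.
      At A: go right to W.
        W is a leaf — visit W.
      Visit A.
    At M: go right to L.
      At L: go left to V.
        At V: go left to G.
          At G: go left to D.
            D is a leaf — visit D.
          At G: go right to B.
            B is a leaf — visit B.
          Visit G.
        At V: no right child.
        Visit V.
      At L: go right to Q.
        At Q: go left to J.
          J is a leaf — visit J.
        At Q: no right child.
        Visit Q.
      Visit L.
    Visit M.
  At E: go right to U.
    U is a leaf — visit U.
  Visit E.
At R: no right child.
Visit R.
Full post-order sequence: S, W, A, D, B, G, V, J, Q, L, M, U, E, R.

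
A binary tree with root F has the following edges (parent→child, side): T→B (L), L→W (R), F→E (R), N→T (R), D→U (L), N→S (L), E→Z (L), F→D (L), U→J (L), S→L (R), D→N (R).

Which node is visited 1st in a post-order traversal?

J

Post-order visits the left subtree, then the right subtree, then the node.
At F: go left to D.
  At D: go left to U.
    At U: go left to J.
      J is a leaf — visit J.
    At U: no right child.
    Visit U.
  At D: go right to N.
    At N: go left to S.
      At S: no left child.
      At S: go right to L.
        At L: no left child.
        At L: go right to W.
          W is a leaf — visit W.
        Visit L.
      Visit S.
    At N: go right to T.
      At T: go left to B.
        B is a leaf — visit B.
      At T: no right child.
      Visit T.
    Visit N.
  Visit D.
At F: go right to E.
  At E: go left to Z.
    Z is a leaf — visit Z.
  At E: no right child.
  Visit E.
Visit F.
Full post-order sequence: J, U, W, L, S, B, T, N, D, Z, E, F.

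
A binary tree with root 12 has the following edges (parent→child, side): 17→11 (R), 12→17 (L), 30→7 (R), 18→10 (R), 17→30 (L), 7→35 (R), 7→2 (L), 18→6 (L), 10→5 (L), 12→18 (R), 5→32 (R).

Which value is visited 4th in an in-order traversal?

In-order visits the left subtree, then the node, then the right subtree.
At 12: go left to 17.
  At 17: go left to 30.
    At 30: no left child.
    Visit 30.
    At 30: go right to 7.
      At 7: go left to 2.
        2 is a leaf — visit 2.
      Visit 7.
      At 7: go right to 35.
        35 is a leaf — visit 35.
  Visit 17.
  At 17: go right to 11.
    11 is a leaf — visit 11.
Visit 12.
At 12: go right to 18.
  At 18: go left to 6.
    6 is a leaf — visit 6.
  Visit 18.
  At 18: go right to 10.
    At 10: go left to 5.
      At 5: no left child.
      Visit 5.
      At 5: go right to 32.
        32 is a leaf — visit 32.
    Visit 10.
    At 10: no right child.
Full in-order sequence: 30, 2, 7, 35, 17, 11, 12, 6, 18, 5, 32, 10.

35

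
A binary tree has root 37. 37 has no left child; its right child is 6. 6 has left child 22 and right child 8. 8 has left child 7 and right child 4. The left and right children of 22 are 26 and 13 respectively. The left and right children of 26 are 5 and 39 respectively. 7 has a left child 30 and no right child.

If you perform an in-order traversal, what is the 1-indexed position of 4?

In-order visits the left subtree, then the node, then the right subtree.
At 37: no left child.
Visit 37.
At 37: go right to 6.
  At 6: go left to 22.
    At 22: go left to 26.
      At 26: go left to 5.
        5 is a leaf — visit 5.
      Visit 26.
      At 26: go right to 39.
        39 is a leaf — visit 39.
    Visit 22.
    At 22: go right to 13.
      13 is a leaf — visit 13.
  Visit 6.
  At 6: go right to 8.
    At 8: go left to 7.
      At 7: go left to 30.
        30 is a leaf — visit 30.
      Visit 7.
      At 7: no right child.
    Visit 8.
    At 8: go right to 4.
      4 is a leaf — visit 4.
Full in-order sequence: 37, 5, 26, 39, 22, 13, 6, 30, 7, 8, 4.

11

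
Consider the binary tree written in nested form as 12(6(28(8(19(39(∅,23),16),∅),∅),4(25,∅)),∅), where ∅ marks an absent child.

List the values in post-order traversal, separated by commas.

23, 39, 16, 19, 8, 28, 25, 4, 6, 12

Post-order visits the left subtree, then the right subtree, then the node.
At 12: go left to 6.
  At 6: go left to 28.
    At 28: go left to 8.
      At 8: go left to 19.
        At 19: go left to 39.
          At 39: no left child.
          At 39: go right to 23.
            23 is a leaf — visit 23.
          Visit 39.
        At 19: go right to 16.
          16 is a leaf — visit 16.
        Visit 19.
      At 8: no right child.
      Visit 8.
    At 28: no right child.
    Visit 28.
  At 6: go right to 4.
    At 4: go left to 25.
      25 is a leaf — visit 25.
    At 4: no right child.
    Visit 4.
  Visit 6.
At 12: no right child.
Visit 12.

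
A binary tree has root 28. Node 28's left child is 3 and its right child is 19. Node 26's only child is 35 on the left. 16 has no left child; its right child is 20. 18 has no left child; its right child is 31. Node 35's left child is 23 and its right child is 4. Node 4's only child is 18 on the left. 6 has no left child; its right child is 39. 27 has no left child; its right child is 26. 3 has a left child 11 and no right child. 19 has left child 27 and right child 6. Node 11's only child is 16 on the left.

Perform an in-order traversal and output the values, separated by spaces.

16 20 11 3 28 27 23 35 18 31 4 26 19 6 39

In-order visits the left subtree, then the node, then the right subtree.
At 28: go left to 3.
  At 3: go left to 11.
    At 11: go left to 16.
      At 16: no left child.
      Visit 16.
      At 16: go right to 20.
        20 is a leaf — visit 20.
    Visit 11.
    At 11: no right child.
  Visit 3.
  At 3: no right child.
Visit 28.
At 28: go right to 19.
  At 19: go left to 27.
    At 27: no left child.
    Visit 27.
    At 27: go right to 26.
      At 26: go left to 35.
        At 35: go left to 23.
          23 is a leaf — visit 23.
        Visit 35.
        At 35: go right to 4.
          At 4: go left to 18.
            At 18: no left child.
            Visit 18.
            At 18: go right to 31.
              31 is a leaf — visit 31.
          Visit 4.
          At 4: no right child.
      Visit 26.
      At 26: no right child.
  Visit 19.
  At 19: go right to 6.
    At 6: no left child.
    Visit 6.
    At 6: go right to 39.
      39 is a leaf — visit 39.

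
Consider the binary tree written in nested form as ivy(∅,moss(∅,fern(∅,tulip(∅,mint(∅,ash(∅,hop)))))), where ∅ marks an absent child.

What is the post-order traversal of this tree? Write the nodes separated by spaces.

hop ash mint tulip fern moss ivy

Post-order visits the left subtree, then the right subtree, then the node.
At ivy: no left child.
At ivy: go right to moss.
  At moss: no left child.
  At moss: go right to fern.
    At fern: no left child.
    At fern: go right to tulip.
      At tulip: no left child.
      At tulip: go right to mint.
        At mint: no left child.
        At mint: go right to ash.
          At ash: no left child.
          At ash: go right to hop.
            hop is a leaf — visit hop.
          Visit ash.
        Visit mint.
      Visit tulip.
    Visit fern.
  Visit moss.
Visit ivy.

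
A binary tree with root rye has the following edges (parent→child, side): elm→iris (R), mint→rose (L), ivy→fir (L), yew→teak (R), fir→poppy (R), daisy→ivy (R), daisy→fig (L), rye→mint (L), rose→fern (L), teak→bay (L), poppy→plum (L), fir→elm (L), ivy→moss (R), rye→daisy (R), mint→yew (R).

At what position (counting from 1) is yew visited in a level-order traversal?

5

Level-order visits nodes level by level from the root, left to right within each level.
Level 0: rye
Level 1: mint, daisy
Level 2: rose, yew, fig, ivy
Level 3: fern, teak, fir, moss
Level 4: bay, elm, poppy
Level 5: iris, plum
Full level-order sequence: rye, mint, daisy, rose, yew, fig, ivy, fern, teak, fir, moss, bay, elm, poppy, iris, plum.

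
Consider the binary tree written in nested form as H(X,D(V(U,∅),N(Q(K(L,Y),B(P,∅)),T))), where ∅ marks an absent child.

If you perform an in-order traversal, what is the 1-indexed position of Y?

8

In-order visits the left subtree, then the node, then the right subtree.
At H: go left to X.
  X is a leaf — visit X.
Visit H.
At H: go right to D.
  At D: go left to V.
    At V: go left to U.
      U is a leaf — visit U.
    Visit V.
    At V: no right child.
  Visit D.
  At D: go right to N.
    At N: go left to Q.
      At Q: go left to K.
        At K: go left to L.
          L is a leaf — visit L.
        Visit K.
        At K: go right to Y.
          Y is a leaf — visit Y.
      Visit Q.
      At Q: go right to B.
        At B: go left to P.
          P is a leaf — visit P.
        Visit B.
        At B: no right child.
    Visit N.
    At N: go right to T.
      T is a leaf — visit T.
Full in-order sequence: X, H, U, V, D, L, K, Y, Q, P, B, N, T.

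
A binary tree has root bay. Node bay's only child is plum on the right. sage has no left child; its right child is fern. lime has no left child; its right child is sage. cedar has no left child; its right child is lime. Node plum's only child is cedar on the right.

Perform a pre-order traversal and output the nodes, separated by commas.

Pre-order visits the node, then its left subtree, then its right subtree.
Visit bay.
At bay: no left child.
At bay: go right to plum.
  Visit plum.
  At plum: no left child.
  At plum: go right to cedar.
    Visit cedar.
    At cedar: no left child.
    At cedar: go right to lime.
      Visit lime.
      At lime: no left child.
      At lime: go right to sage.
        Visit sage.
        At sage: no left child.
        At sage: go right to fern.
          fern is a leaf — visit fern.

bay, plum, cedar, lime, sage, fern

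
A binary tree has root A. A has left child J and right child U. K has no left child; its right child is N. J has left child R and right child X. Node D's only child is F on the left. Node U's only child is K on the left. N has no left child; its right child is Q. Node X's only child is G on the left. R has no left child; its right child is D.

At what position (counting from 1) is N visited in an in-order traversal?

In-order visits the left subtree, then the node, then the right subtree.
At A: go left to J.
  At J: go left to R.
    At R: no left child.
    Visit R.
    At R: go right to D.
      At D: go left to F.
        F is a leaf — visit F.
      Visit D.
      At D: no right child.
  Visit J.
  At J: go right to X.
    At X: go left to G.
      G is a leaf — visit G.
    Visit X.
    At X: no right child.
Visit A.
At A: go right to U.
  At U: go left to K.
    At K: no left child.
    Visit K.
    At K: go right to N.
      At N: no left child.
      Visit N.
      At N: go right to Q.
        Q is a leaf — visit Q.
  Visit U.
  At U: no right child.
Full in-order sequence: R, F, D, J, G, X, A, K, N, Q, U.

9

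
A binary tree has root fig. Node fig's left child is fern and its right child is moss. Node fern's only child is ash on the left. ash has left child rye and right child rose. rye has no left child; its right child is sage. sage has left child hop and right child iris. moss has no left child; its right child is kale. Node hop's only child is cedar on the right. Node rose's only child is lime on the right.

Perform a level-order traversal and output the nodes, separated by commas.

Level-order visits nodes level by level from the root, left to right within each level.
Level 0: fig
Level 1: fern, moss
Level 2: ash, kale
Level 3: rye, rose
Level 4: sage, lime
Level 5: hop, iris
Level 6: cedar

fig, fern, moss, ash, kale, rye, rose, sage, lime, hop, iris, cedar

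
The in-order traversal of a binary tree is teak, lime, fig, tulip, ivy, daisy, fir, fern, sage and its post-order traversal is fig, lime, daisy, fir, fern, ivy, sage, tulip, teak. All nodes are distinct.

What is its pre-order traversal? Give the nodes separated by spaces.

teak tulip lime fig sage ivy fern fir daisy

The last element of post-order is the root; it splits in-order into left and right subtrees.
Root teak: left subtree has 0 nodes { }, right has 8 {lime, fig, tulip, ivy, daisy, fir, fern, sage}.
  Root tulip: left subtree has 2 nodes {lime, fig}, right has 5 {ivy, daisy, fir, fern, sage}.
    Root lime: left subtree has 0 nodes { }, right has 1 {fig}.
    Root sage: left subtree has 4 nodes {ivy, daisy, fir, fern}, right has 0 { }.
      Root ivy: left subtree has 0 nodes { }, right has 3 {daisy, fir, fern}.
        Root fern: left subtree has 2 nodes {daisy, fir}, right has 0 { }.
          Root fir: left subtree has 1 node {daisy}, right has 0 { }.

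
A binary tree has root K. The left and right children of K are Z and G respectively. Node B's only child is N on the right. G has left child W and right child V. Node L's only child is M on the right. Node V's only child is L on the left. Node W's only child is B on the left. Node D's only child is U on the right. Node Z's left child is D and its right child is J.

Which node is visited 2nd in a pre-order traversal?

Pre-order visits the node, then its left subtree, then its right subtree.
Visit K.
At K: go left to Z.
  Visit Z.
  At Z: go left to D.
    Visit D.
    At D: no left child.
    At D: go right to U.
      U is a leaf — visit U.
  At Z: go right to J.
    J is a leaf — visit J.
At K: go right to G.
  Visit G.
  At G: go left to W.
    Visit W.
    At W: go left to B.
      Visit B.
      At B: no left child.
      At B: go right to N.
        N is a leaf — visit N.
    At W: no right child.
  At G: go right to V.
    Visit V.
    At V: go left to L.
      Visit L.
      At L: no left child.
      At L: go right to M.
        M is a leaf — visit M.
    At V: no right child.
Full pre-order sequence: K, Z, D, U, J, G, W, B, N, V, L, M.

Z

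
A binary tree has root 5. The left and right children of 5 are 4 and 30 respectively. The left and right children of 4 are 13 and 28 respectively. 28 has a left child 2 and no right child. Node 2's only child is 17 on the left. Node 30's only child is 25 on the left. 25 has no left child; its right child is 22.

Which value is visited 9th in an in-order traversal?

In-order visits the left subtree, then the node, then the right subtree.
At 5: go left to 4.
  At 4: go left to 13.
    13 is a leaf — visit 13.
  Visit 4.
  At 4: go right to 28.
    At 28: go left to 2.
      At 2: go left to 17.
        17 is a leaf — visit 17.
      Visit 2.
      At 2: no right child.
    Visit 28.
    At 28: no right child.
Visit 5.
At 5: go right to 30.
  At 30: go left to 25.
    At 25: no left child.
    Visit 25.
    At 25: go right to 22.
      22 is a leaf — visit 22.
  Visit 30.
  At 30: no right child.
Full in-order sequence: 13, 4, 17, 2, 28, 5, 25, 22, 30.

30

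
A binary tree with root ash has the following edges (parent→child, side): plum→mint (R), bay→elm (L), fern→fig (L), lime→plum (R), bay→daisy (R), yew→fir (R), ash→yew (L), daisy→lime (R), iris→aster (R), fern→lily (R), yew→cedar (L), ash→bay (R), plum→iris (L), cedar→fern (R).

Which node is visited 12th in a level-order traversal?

Level-order visits nodes level by level from the root, left to right within each level.
Level 0: ash
Level 1: yew, bay
Level 2: cedar, fir, elm, daisy
Level 3: fern, lime
Level 4: fig, lily, plum
Level 5: iris, mint
Level 6: aster
Full level-order sequence: ash, yew, bay, cedar, fir, elm, daisy, fern, lime, fig, lily, plum, iris, mint, aster.

plum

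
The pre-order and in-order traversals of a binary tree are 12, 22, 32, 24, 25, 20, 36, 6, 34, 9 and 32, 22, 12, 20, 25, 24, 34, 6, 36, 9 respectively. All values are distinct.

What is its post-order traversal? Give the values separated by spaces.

The first element of pre-order is the root; it splits in-order into left and right subtrees.
Root 12: left subtree has 2 nodes {32, 22}, right has 7 {20, 25, 24, 34, 6, 36, 9}.
  Root 22: left subtree has 1 node {32}, right has 0 { }.
  Root 24: left subtree has 2 nodes {20, 25}, right has 4 {34, 6, 36, 9}.
    Root 25: left subtree has 1 node {20}, right has 0 { }.
    Root 36: left subtree has 2 nodes {34, 6}, right has 1 {9}.
      Root 6: left subtree has 1 node {34}, right has 0 { }.

32 22 20 25 34 6 9 36 24 12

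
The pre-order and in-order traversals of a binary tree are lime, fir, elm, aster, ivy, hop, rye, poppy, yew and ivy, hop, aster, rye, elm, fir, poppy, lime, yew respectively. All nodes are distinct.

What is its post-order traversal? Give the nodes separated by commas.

hop, ivy, rye, aster, elm, poppy, fir, yew, lime

The first element of pre-order is the root; it splits in-order into left and right subtrees.
Root lime: left subtree has 7 nodes {ivy, hop, aster, rye, elm, fir, poppy}, right has 1 {yew}.
  Root fir: left subtree has 5 nodes {ivy, hop, aster, rye, elm}, right has 1 {poppy}.
    Root elm: left subtree has 4 nodes {ivy, hop, aster, rye}, right has 0 { }.
      Root aster: left subtree has 2 nodes {ivy, hop}, right has 1 {rye}.
        Root ivy: left subtree has 0 nodes { }, right has 1 {hop}.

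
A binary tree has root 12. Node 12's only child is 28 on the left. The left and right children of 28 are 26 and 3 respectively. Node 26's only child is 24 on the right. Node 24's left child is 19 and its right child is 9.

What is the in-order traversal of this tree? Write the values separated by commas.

In-order visits the left subtree, then the node, then the right subtree.
At 12: go left to 28.
  At 28: go left to 26.
    At 26: no left child.
    Visit 26.
    At 26: go right to 24.
      At 24: go left to 19.
        19 is a leaf — visit 19.
      Visit 24.
      At 24: go right to 9.
        9 is a leaf — visit 9.
  Visit 28.
  At 28: go right to 3.
    3 is a leaf — visit 3.
Visit 12.
At 12: no right child.

26, 19, 24, 9, 28, 3, 12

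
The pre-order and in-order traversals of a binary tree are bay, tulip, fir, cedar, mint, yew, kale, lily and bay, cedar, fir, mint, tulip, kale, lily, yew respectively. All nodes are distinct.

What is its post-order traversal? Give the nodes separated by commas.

The first element of pre-order is the root; it splits in-order into left and right subtrees.
Root bay: left subtree has 0 nodes { }, right has 7 {cedar, fir, mint, tulip, kale, lily, yew}.
  Root tulip: left subtree has 3 nodes {cedar, fir, mint}, right has 3 {kale, lily, yew}.
    Root fir: left subtree has 1 node {cedar}, right has 1 {mint}.
    Root yew: left subtree has 2 nodes {kale, lily}, right has 0 { }.
      Root kale: left subtree has 0 nodes { }, right has 1 {lily}.

cedar, mint, fir, lily, kale, yew, tulip, bay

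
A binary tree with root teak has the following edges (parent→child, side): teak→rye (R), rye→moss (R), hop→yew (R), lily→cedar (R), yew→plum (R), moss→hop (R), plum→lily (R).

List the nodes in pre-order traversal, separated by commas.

teak, rye, moss, hop, yew, plum, lily, cedar

Pre-order visits the node, then its left subtree, then its right subtree.
Visit teak.
At teak: no left child.
At teak: go right to rye.
  Visit rye.
  At rye: no left child.
  At rye: go right to moss.
    Visit moss.
    At moss: no left child.
    At moss: go right to hop.
      Visit hop.
      At hop: no left child.
      At hop: go right to yew.
        Visit yew.
        At yew: no left child.
        At yew: go right to plum.
          Visit plum.
          At plum: no left child.
          At plum: go right to lily.
            Visit lily.
            At lily: no left child.
            At lily: go right to cedar.
              cedar is a leaf — visit cedar.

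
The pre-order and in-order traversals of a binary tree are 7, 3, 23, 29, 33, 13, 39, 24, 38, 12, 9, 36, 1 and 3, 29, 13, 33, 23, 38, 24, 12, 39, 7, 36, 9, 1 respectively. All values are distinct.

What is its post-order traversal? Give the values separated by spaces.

The first element of pre-order is the root; it splits in-order into left and right subtrees.
Root 7: left subtree has 9 nodes {3, 29, 13, 33, 23, 38, 24, 12, 39}, right has 3 {36, 9, 1}.
  Root 3: left subtree has 0 nodes { }, right has 8 {29, 13, 33, 23, 38, 24, 12, 39}.
    Root 23: left subtree has 3 nodes {29, 13, 33}, right has 4 {38, 24, 12, 39}.
      Root 29: left subtree has 0 nodes { }, right has 2 {13, 33}.
        Root 33: left subtree has 1 node {13}, right has 0 { }.
      Root 39: left subtree has 3 nodes {38, 24, 12}, right has 0 { }.
        Root 24: left subtree has 1 node {38}, right has 1 {12}.
  Root 9: left subtree has 1 node {36}, right has 1 {1}.

13 33 29 38 12 24 39 23 3 36 1 9 7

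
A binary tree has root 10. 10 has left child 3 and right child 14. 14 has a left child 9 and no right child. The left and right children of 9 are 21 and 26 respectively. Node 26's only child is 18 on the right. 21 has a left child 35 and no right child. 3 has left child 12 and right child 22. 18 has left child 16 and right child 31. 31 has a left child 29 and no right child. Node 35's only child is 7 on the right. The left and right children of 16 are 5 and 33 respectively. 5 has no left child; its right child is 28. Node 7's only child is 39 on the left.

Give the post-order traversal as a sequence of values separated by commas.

Post-order visits the left subtree, then the right subtree, then the node.
At 10: go left to 3.
  At 3: go left to 12.
    12 is a leaf — visit 12.
  At 3: go right to 22.
    22 is a leaf — visit 22.
  Visit 3.
At 10: go right to 14.
  At 14: go left to 9.
    At 9: go left to 21.
      At 21: go left to 35.
        At 35: no left child.
        At 35: go right to 7.
          At 7: go left to 39.
            39 is a leaf — visit 39.
          At 7: no right child.
          Visit 7.
        Visit 35.
      At 21: no right child.
      Visit 21.
    At 9: go right to 26.
      At 26: no left child.
      At 26: go right to 18.
        At 18: go left to 16.
          At 16: go left to 5.
            At 5: no left child.
            At 5: go right to 28.
              28 is a leaf — visit 28.
            Visit 5.
          At 16: go right to 33.
            33 is a leaf — visit 33.
          Visit 16.
        At 18: go right to 31.
          At 31: go left to 29.
            29 is a leaf — visit 29.
          At 31: no right child.
          Visit 31.
        Visit 18.
      Visit 26.
    Visit 9.
  At 14: no right child.
  Visit 14.
Visit 10.

12, 22, 3, 39, 7, 35, 21, 28, 5, 33, 16, 29, 31, 18, 26, 9, 14, 10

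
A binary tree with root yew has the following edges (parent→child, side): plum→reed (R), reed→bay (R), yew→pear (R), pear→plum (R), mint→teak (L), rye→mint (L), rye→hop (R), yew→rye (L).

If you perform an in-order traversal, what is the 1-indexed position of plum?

In-order visits the left subtree, then the node, then the right subtree.
At yew: go left to rye.
  At rye: go left to mint.
    At mint: go left to teak.
      teak is a leaf — visit teak.
    Visit mint.
    At mint: no right child.
  Visit rye.
  At rye: go right to hop.
    hop is a leaf — visit hop.
Visit yew.
At yew: go right to pear.
  At pear: no left child.
  Visit pear.
  At pear: go right to plum.
    At plum: no left child.
    Visit plum.
    At plum: go right to reed.
      At reed: no left child.
      Visit reed.
      At reed: go right to bay.
        bay is a leaf — visit bay.
Full in-order sequence: teak, mint, rye, hop, yew, pear, plum, reed, bay.

7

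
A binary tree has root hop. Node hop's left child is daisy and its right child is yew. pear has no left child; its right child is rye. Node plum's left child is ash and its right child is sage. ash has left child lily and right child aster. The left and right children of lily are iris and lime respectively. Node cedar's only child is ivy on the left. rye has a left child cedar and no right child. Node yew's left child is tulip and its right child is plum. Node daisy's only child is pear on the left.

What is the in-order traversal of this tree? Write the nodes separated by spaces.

pear ivy cedar rye daisy hop tulip yew iris lily lime ash aster plum sage

In-order visits the left subtree, then the node, then the right subtree.
At hop: go left to daisy.
  At daisy: go left to pear.
    At pear: no left child.
    Visit pear.
    At pear: go right to rye.
      At rye: go left to cedar.
        At cedar: go left to ivy.
          ivy is a leaf — visit ivy.
        Visit cedar.
        At cedar: no right child.
      Visit rye.
      At rye: no right child.
  Visit daisy.
  At daisy: no right child.
Visit hop.
At hop: go right to yew.
  At yew: go left to tulip.
    tulip is a leaf — visit tulip.
  Visit yew.
  At yew: go right to plum.
    At plum: go left to ash.
      At ash: go left to lily.
        At lily: go left to iris.
          iris is a leaf — visit iris.
        Visit lily.
        At lily: go right to lime.
          lime is a leaf — visit lime.
      Visit ash.
      At ash: go right to aster.
        aster is a leaf — visit aster.
    Visit plum.
    At plum: go right to sage.
      sage is a leaf — visit sage.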